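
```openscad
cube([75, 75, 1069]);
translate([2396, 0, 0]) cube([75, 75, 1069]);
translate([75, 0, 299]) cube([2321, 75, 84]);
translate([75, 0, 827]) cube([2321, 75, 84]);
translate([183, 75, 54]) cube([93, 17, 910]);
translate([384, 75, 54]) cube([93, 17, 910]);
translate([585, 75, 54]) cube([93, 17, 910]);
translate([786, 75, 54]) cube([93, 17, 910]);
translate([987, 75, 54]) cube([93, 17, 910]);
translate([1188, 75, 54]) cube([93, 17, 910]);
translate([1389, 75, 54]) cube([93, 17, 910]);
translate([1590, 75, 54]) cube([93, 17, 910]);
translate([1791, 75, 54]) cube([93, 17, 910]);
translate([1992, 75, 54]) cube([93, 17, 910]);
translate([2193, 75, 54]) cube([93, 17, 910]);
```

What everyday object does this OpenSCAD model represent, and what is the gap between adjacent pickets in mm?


A fence section. The picket gap is 108 mm.

Two posts, two rails, 11 pickets — a fence section. Span 2321 mm holds 11 pickets of 93 mm with 12 equal gaps: ⌊(2321 − 11·93) / 12⌋ = 108 mm.


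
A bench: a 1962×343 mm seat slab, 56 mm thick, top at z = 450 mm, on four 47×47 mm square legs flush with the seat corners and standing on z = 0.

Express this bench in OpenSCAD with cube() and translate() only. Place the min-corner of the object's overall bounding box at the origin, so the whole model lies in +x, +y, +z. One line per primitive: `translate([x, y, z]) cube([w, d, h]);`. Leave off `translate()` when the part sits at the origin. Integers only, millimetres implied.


translate([0, 0, 394]) cube([1962, 343, 56]);
cube([47, 47, 394]);
translate([0, 296, 0]) cube([47, 47, 394]);
translate([1915, 0, 0]) cube([47, 47, 394]);
translate([1915, 296, 0]) cube([47, 47, 394]);


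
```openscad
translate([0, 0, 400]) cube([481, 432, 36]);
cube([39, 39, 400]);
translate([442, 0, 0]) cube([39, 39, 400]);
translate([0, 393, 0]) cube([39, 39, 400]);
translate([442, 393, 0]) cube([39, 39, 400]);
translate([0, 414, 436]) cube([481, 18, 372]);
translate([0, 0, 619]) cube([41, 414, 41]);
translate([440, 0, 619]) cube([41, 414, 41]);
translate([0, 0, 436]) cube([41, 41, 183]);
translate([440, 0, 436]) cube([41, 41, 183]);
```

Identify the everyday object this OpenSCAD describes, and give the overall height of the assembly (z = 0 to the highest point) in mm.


A chair. The overall height is 808 mm.

A slab on four corner posts with a tall panel at the back — a chair. The seat slab sits at z = 400 with thickness 36, and the 372 mm backrest starts at the seat top, so the overall height is 400 + 36 + 372 = 808 mm.


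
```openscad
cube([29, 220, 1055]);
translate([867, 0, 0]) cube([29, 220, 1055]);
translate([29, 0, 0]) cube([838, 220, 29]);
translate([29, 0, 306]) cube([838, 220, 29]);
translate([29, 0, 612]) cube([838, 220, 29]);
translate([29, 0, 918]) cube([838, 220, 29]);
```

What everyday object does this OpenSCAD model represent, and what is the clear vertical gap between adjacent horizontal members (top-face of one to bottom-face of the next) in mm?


A bookshelf. The clear shelf gap is 277 mm.

Two tall side panels with 4 horizontal boards between them — a bookshelf. The first two shelf undersides are at z = 0 and z = 306; with shelf thickness 29, the clear gap is 306 − 0 − 29 = 277 mm.


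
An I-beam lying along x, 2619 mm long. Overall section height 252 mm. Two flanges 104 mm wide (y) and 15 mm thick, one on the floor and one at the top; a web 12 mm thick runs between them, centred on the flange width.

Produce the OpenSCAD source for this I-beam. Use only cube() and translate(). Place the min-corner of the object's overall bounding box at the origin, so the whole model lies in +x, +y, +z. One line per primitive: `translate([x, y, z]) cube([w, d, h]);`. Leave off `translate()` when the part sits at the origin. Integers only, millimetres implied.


cube([2619, 104, 15]);
translate([0, 46, 15]) cube([2619, 12, 222]);
translate([0, 0, 237]) cube([2619, 104, 15]);


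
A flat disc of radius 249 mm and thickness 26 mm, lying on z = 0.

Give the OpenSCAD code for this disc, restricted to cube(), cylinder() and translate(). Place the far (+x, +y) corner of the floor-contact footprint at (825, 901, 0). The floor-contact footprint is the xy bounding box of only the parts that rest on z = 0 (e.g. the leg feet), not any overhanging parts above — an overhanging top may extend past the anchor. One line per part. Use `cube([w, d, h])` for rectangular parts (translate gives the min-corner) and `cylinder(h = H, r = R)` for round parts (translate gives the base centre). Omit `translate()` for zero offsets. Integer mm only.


translate([576, 652, 0]) cylinder(h = 26, r = 249);


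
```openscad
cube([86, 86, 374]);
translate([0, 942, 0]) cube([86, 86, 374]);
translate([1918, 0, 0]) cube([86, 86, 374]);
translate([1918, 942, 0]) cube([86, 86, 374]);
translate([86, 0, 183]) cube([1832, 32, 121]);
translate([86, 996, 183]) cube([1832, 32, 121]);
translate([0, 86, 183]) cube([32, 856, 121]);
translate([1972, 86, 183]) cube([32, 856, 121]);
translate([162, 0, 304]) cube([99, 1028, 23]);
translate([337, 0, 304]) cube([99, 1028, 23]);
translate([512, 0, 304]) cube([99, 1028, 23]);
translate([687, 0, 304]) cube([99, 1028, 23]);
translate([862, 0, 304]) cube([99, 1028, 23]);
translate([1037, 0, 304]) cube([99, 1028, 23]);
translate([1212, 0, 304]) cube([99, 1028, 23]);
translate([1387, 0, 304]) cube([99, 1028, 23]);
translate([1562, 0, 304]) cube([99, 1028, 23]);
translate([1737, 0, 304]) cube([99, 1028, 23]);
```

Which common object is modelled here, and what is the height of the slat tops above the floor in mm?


A bed frame. The slat-top height is 327 mm.

Four posts, four rails, and a row of slats — a bed frame. Slats sit on the rails at z = 183 + 121 = 304; with slat thickness 23, the top is 327 mm.


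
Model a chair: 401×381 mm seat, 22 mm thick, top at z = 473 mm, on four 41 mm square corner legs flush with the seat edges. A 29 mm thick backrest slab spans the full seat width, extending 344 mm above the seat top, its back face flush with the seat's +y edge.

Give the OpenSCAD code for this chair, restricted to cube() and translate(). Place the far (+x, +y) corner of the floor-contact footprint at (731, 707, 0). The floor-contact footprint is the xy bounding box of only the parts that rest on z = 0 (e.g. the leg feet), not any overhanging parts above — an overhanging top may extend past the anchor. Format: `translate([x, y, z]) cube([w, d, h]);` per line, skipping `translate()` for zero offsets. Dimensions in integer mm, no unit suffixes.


translate([330, 326, 451]) cube([401, 381, 22]);
translate([330, 326, 0]) cube([41, 41, 451]);
translate([690, 326, 0]) cube([41, 41, 451]);
translate([330, 666, 0]) cube([41, 41, 451]);
translate([690, 666, 0]) cube([41, 41, 451]);
translate([330, 678, 473]) cube([401, 29, 344]);


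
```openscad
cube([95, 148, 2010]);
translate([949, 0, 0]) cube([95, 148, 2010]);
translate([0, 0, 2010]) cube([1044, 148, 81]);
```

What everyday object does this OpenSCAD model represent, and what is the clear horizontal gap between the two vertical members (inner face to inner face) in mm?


A door frame. The clear opening width is 854 mm.

Two 2010 mm tall posts with a header on top — a door frame. The left jamb is 95 mm wide at x = 0; the right jamb starts at x = 949. The clear opening is 949 − 95 = 854 mm.


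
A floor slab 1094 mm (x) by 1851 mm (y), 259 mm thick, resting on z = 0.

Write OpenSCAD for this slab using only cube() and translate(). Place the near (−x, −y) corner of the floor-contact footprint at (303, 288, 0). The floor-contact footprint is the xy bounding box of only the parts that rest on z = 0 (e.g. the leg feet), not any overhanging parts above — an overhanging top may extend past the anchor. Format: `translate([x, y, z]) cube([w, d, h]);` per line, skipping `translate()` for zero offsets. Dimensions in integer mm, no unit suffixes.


translate([303, 288, 0]) cube([1094, 1851, 259]);


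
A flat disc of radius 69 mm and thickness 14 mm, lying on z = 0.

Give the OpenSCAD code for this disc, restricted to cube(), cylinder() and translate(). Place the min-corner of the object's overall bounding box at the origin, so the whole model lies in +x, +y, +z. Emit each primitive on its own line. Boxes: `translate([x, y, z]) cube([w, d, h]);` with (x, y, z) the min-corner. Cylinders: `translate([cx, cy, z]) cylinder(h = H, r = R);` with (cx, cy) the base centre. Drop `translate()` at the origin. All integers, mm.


translate([69, 69, 0]) cylinder(h = 14, r = 69);


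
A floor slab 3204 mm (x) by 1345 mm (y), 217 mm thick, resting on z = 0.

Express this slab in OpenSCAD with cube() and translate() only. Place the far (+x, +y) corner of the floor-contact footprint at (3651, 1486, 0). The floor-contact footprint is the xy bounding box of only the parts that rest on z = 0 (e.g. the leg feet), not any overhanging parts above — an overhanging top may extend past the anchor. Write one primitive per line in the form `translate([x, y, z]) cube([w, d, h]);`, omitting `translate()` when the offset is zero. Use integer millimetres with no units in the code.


translate([447, 141, 0]) cube([3204, 1345, 217]);


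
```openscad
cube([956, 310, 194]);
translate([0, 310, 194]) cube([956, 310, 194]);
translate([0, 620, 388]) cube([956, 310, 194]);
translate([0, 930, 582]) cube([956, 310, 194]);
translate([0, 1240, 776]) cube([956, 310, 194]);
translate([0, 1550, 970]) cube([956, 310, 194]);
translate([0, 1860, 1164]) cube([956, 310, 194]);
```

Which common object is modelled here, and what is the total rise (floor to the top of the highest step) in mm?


A staircase. The total rise is 1358 mm.

7 identical blocks, each offset up and back from the previous — a staircase. Each step is 194 mm tall and there are 7 of them, so the total rise is 7 × 194 = 1358 mm.


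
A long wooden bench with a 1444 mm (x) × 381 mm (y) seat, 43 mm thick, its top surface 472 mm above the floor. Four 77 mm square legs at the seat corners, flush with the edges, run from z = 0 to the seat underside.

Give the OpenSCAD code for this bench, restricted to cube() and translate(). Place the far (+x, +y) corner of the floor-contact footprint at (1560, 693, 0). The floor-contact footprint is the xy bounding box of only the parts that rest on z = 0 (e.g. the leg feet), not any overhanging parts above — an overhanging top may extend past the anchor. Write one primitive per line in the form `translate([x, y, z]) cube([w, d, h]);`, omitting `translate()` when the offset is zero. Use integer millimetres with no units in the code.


translate([116, 312, 429]) cube([1444, 381, 43]);
translate([116, 312, 0]) cube([77, 77, 429]);
translate([116, 616, 0]) cube([77, 77, 429]);
translate([1483, 312, 0]) cube([77, 77, 429]);
translate([1483, 616, 0]) cube([77, 77, 429]);


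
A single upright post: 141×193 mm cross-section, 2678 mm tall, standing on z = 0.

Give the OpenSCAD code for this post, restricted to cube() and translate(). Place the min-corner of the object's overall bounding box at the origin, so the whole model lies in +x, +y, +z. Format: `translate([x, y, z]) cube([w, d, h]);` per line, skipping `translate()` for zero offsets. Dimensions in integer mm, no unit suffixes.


cube([141, 193, 2678]);


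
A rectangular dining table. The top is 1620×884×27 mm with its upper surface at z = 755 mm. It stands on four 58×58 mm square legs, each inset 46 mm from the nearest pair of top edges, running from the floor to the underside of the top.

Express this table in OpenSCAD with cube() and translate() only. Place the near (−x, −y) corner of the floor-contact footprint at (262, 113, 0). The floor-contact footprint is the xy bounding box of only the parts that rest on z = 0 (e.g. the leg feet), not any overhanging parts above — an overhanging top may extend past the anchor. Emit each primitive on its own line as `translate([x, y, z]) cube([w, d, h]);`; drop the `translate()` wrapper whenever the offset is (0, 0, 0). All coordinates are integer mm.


translate([216, 67, 728]) cube([1620, 884, 27]);
translate([262, 113, 0]) cube([58, 58, 728]);
translate([1732, 113, 0]) cube([58, 58, 728]);
translate([262, 847, 0]) cube([58, 58, 728]);
translate([1732, 847, 0]) cube([58, 58, 728]);


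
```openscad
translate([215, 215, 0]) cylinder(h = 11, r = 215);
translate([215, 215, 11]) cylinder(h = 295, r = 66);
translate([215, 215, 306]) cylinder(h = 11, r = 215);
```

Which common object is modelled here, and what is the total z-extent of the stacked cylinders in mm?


A spool. The overall height is 317 mm.

Three coaxial cylinders, large–small–large — a spool. Two 11 mm flanges and a 295 mm core give 11 + 295 + 11 = 317 mm.


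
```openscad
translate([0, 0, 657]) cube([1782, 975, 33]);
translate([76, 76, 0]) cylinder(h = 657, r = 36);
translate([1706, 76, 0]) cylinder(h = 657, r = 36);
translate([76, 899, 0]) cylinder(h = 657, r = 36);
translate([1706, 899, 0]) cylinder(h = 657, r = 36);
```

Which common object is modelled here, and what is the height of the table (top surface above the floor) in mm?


A table. The table height is 690 mm.

A 1782×975×33 slab sits at z = 657 on four Ø72 mm round legs — a table. The top surface is at 657 + 33 = 690 mm.


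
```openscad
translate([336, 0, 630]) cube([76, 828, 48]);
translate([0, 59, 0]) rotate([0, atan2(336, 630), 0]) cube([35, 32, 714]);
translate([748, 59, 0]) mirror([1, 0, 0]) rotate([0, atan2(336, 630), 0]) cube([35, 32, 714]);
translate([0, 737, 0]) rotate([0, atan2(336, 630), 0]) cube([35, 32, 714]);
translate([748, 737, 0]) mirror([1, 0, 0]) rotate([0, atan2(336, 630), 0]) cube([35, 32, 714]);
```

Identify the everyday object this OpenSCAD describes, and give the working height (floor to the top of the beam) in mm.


A sawhorse. The overall height is 678 mm.

A beam across two mirrored pairs of raked legs — a sawhorse. The beam's underside is at z = 630 (matching the legs' vertical rise in atan2(336, 630)) and the beam is 48 mm tall, so its top is at 630 + 48 = 678 mm. The raked legs top out at the beam's underside, so that is the highest point.


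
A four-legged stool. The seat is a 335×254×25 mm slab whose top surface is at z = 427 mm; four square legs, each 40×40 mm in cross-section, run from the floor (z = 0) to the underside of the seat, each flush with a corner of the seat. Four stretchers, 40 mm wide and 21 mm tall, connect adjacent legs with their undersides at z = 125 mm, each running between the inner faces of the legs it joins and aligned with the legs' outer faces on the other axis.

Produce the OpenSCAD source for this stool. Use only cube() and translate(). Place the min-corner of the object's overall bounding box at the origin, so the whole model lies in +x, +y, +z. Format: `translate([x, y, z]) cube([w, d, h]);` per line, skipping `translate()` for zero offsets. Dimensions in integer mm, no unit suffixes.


// leg_h = 427 - 25 = 402
// stretcher span = 335 - 2*40 = 255
translate([0, 0, 402]) cube([335, 254, 25]);
cube([40, 40, 402]);
translate([295, 0, 0]) cube([40, 40, 402]);
translate([0, 214, 0]) cube([40, 40, 402]);
translate([295, 214, 0]) cube([40, 40, 402]);
translate([40, 0, 125]) cube([255, 40, 21]);
translate([40, 214, 125]) cube([255, 40, 21]);
translate([0, 40, 125]) cube([40, 174, 21]);
translate([295, 40, 125]) cube([40, 174, 21]);


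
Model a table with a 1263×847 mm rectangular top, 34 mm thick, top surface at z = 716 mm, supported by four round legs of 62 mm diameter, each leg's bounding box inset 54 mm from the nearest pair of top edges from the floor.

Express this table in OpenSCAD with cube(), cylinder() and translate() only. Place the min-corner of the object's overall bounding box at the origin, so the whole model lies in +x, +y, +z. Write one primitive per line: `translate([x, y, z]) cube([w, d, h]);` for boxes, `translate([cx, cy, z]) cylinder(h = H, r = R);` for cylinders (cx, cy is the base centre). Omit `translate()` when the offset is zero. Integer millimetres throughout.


// leg_h = 716 - 34 = 682
translate([0, 0, 682]) cube([1263, 847, 34]);
translate([85, 85, 0]) cylinder(h = 682, r = 31);
translate([1178, 85, 0]) cylinder(h = 682, r = 31);
translate([85, 762, 0]) cylinder(h = 682, r = 31);
translate([1178, 762, 0]) cylinder(h = 682, r = 31);


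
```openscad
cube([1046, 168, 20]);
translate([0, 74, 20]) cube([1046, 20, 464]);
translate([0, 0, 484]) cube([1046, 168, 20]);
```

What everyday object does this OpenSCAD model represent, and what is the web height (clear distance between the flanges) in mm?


An I-beam. The web height is 464 mm.

Two wide flanges with a thin centred web — an I-beam. Overall 504 mm minus two 20 mm flanges gives a web of 504 − 2·20 = 464 mm.


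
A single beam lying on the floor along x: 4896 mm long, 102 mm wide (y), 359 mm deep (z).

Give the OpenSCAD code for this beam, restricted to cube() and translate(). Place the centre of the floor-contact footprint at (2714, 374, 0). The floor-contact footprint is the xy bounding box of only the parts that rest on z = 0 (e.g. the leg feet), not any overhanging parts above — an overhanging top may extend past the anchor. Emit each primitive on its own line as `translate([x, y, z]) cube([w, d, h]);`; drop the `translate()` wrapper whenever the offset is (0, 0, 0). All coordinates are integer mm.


translate([266, 323, 0]) cube([4896, 102, 359]);


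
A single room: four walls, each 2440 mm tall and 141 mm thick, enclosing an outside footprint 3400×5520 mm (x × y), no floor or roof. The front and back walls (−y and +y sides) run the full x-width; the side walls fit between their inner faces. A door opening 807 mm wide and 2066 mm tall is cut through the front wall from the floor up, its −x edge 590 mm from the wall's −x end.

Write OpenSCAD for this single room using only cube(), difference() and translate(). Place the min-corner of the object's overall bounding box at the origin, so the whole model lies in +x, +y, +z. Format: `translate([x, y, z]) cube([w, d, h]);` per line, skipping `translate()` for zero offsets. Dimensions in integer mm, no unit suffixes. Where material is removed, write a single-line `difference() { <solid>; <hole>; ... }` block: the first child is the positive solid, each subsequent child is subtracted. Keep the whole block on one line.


difference() { cube([3400, 141, 2440]); translate([590, 0, 0]) cube([807, 141, 2066]); }
translate([0, 5379, 0]) cube([3400, 141, 2440]);
translate([0, 141, 0]) cube([141, 5238, 2440]);
translate([3259, 141, 0]) cube([141, 5238, 2440]);


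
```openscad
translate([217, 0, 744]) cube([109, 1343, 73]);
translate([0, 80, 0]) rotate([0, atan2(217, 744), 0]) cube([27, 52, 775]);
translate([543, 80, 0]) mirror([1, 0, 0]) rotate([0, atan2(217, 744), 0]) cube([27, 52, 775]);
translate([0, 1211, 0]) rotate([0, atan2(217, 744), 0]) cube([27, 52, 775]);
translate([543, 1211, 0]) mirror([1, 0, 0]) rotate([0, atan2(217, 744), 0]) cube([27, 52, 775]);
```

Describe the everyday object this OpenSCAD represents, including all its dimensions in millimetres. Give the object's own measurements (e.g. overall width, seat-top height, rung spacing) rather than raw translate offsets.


A sawhorse. A 109×1343×73 mm beam (x, y, z) sits on two A-frame leg pairs. Each pair is two raked legs of 27×52 mm section (52 mm along y) splaying symmetrically in x. Each leg rises 744 mm vertically over 217 mm of horizontal reach and is 775 mm long along its own axis. Every leg's outer bottom edge rests on the floor and its outer top edge meets a bottom edge of the beam — the left legs (tilting toward +x) meet the beam's −x bottom edge, the right legs (their mirror images, tilting toward −x) meet its +x bottom edge — so the leg tops tuck under the beam, the beam's underside is 744 mm above the floor, and the feet are 543 mm apart outside-to-outside with the beam centred between them. The two leg pairs are set in 80 mm from either end of the beam.


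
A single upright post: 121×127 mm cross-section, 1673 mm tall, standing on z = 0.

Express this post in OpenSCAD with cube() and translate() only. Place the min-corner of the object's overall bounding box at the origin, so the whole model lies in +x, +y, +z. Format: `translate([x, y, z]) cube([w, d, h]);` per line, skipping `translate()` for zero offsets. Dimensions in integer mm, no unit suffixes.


cube([121, 127, 1673]);


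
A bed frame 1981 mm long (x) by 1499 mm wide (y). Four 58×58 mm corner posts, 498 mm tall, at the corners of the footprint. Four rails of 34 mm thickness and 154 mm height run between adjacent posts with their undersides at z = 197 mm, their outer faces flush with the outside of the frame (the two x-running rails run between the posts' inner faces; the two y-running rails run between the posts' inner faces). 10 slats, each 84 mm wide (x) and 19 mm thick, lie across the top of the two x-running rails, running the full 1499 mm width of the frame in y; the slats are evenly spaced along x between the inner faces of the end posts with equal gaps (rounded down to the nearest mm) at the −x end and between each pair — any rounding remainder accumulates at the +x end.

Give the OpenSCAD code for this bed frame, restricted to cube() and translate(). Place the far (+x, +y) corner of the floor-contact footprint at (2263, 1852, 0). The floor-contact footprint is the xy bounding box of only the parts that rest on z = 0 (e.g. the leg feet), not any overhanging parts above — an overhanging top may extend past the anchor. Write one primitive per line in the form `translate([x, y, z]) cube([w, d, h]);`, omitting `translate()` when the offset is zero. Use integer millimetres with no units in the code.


translate([282, 353, 0]) cube([58, 58, 498]);
translate([282, 1794, 0]) cube([58, 58, 498]);
translate([2205, 353, 0]) cube([58, 58, 498]);
translate([2205, 1794, 0]) cube([58, 58, 498]);
translate([340, 353, 197]) cube([1865, 34, 154]);
translate([340, 1818, 197]) cube([1865, 34, 154]);
translate([282, 411, 197]) cube([34, 1383, 154]);
translate([2229, 411, 197]) cube([34, 1383, 154]);
translate([433, 353, 351]) cube([84, 1499, 19]);
translate([610, 353, 351]) cube([84, 1499, 19]);
translate([787, 353, 351]) cube([84, 1499, 19]);
translate([964, 353, 351]) cube([84, 1499, 19]);
translate([1141, 353, 351]) cube([84, 1499, 19]);
translate([1318, 353, 351]) cube([84, 1499, 19]);
translate([1495, 353, 351]) cube([84, 1499, 19]);
translate([1672, 353, 351]) cube([84, 1499, 19]);
translate([1849, 353, 351]) cube([84, 1499, 19]);
translate([2026, 353, 351]) cube([84, 1499, 19]);


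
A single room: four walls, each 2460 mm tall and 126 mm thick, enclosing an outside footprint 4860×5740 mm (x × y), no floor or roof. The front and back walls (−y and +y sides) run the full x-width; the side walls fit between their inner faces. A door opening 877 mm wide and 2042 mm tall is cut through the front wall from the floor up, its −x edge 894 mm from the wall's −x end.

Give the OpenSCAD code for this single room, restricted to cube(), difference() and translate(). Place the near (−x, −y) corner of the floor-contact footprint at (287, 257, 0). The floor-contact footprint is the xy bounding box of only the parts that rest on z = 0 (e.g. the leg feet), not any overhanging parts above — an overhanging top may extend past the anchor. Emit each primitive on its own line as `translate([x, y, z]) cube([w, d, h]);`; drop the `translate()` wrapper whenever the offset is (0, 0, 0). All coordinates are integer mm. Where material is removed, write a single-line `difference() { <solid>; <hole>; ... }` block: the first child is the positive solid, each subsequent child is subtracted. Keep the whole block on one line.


difference() { translate([287, 257, 0]) cube([4860, 126, 2460]); translate([1181, 257, 0]) cube([877, 126, 2042]); }
translate([287, 5871, 0]) cube([4860, 126, 2460]);
translate([287, 383, 0]) cube([126, 5488, 2460]);
translate([5021, 383, 0]) cube([126, 5488, 2460]);


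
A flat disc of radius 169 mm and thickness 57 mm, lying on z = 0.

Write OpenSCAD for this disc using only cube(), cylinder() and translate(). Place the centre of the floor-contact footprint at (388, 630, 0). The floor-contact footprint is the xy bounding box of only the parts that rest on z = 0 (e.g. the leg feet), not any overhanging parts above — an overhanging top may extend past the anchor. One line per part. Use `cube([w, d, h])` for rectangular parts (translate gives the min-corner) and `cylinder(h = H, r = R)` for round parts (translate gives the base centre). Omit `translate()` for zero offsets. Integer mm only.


translate([388, 630, 0]) cylinder(h = 57, r = 169);


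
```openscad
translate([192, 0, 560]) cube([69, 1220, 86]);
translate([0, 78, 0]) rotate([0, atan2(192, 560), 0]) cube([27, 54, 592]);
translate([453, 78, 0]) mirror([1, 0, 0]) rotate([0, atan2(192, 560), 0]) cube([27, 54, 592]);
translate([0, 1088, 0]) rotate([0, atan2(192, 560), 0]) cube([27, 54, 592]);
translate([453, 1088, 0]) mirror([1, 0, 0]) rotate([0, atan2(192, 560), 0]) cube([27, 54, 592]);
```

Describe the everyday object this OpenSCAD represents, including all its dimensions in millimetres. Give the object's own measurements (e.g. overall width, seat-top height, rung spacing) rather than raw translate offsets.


A sawhorse. A 69×1220×86 mm beam (x, y, z) sits on two A-frame leg pairs. Each pair is two raked legs of 27×54 mm section (54 mm along y) splaying symmetrically in x. Each leg rises 560 mm vertically over 192 mm of horizontal reach and is 592 mm long along its own axis. Every leg's outer bottom edge rests on the floor and its outer top edge meets a bottom edge of the beam — the left legs (tilting toward +x) meet the beam's −x bottom edge, the right legs (their mirror images, tilting toward −x) meet its +x bottom edge — so the leg tops tuck under the beam, the beam's underside is 560 mm above the floor, and the feet are 453 mm apart outside-to-outside with the beam centred between them. The two leg pairs are set in 78 mm from either end of the beam.


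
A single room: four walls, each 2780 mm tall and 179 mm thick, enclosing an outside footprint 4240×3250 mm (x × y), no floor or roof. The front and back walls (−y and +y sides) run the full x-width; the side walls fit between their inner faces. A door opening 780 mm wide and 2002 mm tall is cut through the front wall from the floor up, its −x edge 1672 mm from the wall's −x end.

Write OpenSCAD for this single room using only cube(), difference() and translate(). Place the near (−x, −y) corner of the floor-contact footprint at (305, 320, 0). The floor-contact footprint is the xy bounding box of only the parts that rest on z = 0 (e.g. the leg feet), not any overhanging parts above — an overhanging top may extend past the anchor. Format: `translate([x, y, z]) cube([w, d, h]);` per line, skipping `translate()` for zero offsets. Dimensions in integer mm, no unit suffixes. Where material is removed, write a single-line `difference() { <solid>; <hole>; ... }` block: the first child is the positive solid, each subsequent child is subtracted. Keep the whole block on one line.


difference() { translate([305, 320, 0]) cube([4240, 179, 2780]); translate([1977, 320, 0]) cube([780, 179, 2002]); }
translate([305, 3391, 0]) cube([4240, 179, 2780]);
translate([305, 499, 0]) cube([179, 2892, 2780]);
translate([4366, 499, 0]) cube([179, 2892, 2780]);


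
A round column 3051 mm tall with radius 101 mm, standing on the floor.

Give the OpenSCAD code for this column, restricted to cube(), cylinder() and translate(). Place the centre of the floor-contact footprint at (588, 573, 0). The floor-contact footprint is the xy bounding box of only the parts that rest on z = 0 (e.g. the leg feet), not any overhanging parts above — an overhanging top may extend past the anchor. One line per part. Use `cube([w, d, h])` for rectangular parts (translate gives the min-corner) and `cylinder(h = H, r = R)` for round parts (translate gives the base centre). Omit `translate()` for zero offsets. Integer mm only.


translate([588, 573, 0]) cylinder(h = 3051, r = 101);


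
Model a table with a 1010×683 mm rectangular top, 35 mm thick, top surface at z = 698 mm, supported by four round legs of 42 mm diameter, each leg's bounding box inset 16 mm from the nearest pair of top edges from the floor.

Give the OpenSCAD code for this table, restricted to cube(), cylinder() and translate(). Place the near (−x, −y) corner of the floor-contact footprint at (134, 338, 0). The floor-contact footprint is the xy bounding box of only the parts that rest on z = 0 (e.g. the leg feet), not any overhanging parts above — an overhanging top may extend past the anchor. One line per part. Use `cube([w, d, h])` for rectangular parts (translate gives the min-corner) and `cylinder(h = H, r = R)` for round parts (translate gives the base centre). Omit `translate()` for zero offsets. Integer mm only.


translate([118, 322, 663]) cube([1010, 683, 35]);
translate([155, 359, 0]) cylinder(h = 663, r = 21);
translate([1091, 359, 0]) cylinder(h = 663, r = 21);
translate([155, 968, 0]) cylinder(h = 663, r = 21);
translate([1091, 968, 0]) cylinder(h = 663, r = 21);


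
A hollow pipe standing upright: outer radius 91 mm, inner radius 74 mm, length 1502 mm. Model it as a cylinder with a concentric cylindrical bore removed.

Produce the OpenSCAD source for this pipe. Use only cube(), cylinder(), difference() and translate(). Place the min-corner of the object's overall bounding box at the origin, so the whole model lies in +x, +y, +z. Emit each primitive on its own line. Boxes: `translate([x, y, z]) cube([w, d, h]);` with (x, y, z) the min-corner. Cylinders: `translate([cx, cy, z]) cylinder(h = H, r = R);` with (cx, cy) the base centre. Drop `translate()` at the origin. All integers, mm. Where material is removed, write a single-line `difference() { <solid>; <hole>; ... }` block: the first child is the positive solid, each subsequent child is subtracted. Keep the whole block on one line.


difference() { translate([91, 91, 0]) cylinder(h = 1502, r = 91); translate([91, 91, 0]) cylinder(h = 1502, r = 74); }


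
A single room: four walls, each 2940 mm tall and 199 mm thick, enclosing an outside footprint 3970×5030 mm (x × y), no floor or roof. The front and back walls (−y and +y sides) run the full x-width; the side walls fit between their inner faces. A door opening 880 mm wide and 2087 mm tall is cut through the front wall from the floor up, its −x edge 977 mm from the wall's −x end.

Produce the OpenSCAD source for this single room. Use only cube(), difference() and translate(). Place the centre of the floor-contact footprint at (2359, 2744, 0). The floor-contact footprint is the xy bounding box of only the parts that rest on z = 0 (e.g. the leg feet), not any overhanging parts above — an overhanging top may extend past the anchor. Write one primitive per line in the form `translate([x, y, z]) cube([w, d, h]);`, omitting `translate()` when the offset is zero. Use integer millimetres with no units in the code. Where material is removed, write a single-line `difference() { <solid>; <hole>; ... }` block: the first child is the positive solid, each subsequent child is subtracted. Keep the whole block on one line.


difference() { translate([374, 229, 0]) cube([3970, 199, 2940]); translate([1351, 229, 0]) cube([880, 199, 2087]); }
translate([374, 5060, 0]) cube([3970, 199, 2940]);
translate([374, 428, 0]) cube([199, 4632, 2940]);
translate([4145, 428, 0]) cube([199, 4632, 2940]);


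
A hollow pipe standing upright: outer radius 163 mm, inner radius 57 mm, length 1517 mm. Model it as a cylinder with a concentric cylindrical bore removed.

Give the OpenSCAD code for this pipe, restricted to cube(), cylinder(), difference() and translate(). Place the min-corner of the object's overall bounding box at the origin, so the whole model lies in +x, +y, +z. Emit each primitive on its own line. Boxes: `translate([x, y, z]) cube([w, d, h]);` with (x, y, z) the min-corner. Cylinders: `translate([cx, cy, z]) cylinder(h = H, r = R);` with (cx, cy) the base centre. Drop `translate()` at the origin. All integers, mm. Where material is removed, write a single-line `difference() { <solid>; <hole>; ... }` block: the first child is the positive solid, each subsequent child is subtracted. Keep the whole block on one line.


difference() { translate([163, 163, 0]) cylinder(h = 1517, r = 163); translate([163, 163, 0]) cylinder(h = 1517, r = 57); }


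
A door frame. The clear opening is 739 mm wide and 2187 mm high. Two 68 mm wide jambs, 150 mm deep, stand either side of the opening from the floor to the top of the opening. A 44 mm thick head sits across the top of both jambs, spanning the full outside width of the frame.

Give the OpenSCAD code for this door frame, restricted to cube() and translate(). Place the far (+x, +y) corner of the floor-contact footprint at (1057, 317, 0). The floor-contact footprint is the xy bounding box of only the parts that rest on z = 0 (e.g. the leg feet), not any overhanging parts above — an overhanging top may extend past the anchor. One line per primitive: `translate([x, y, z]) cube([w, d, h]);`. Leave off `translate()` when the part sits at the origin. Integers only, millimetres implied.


translate([182, 167, 0]) cube([68, 150, 2187]);
translate([989, 167, 0]) cube([68, 150, 2187]);
translate([182, 167, 2187]) cube([875, 150, 44]);


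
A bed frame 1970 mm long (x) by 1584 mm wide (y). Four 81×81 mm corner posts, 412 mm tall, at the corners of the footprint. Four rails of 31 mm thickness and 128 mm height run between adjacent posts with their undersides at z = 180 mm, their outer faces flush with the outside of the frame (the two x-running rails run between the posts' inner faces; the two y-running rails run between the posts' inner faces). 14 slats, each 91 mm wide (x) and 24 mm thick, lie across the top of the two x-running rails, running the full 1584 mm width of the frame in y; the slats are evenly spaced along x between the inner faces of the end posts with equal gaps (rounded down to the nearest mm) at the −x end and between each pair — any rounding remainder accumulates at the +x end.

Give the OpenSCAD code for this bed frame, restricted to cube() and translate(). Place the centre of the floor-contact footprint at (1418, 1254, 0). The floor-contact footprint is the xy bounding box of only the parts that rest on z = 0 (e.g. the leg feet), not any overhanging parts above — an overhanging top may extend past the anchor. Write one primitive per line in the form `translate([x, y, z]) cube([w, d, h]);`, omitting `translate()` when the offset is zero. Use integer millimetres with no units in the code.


translate([433, 462, 0]) cube([81, 81, 412]);
translate([433, 1965, 0]) cube([81, 81, 412]);
translate([2322, 462, 0]) cube([81, 81, 412]);
translate([2322, 1965, 0]) cube([81, 81, 412]);
translate([514, 462, 180]) cube([1808, 31, 128]);
translate([514, 2015, 180]) cube([1808, 31, 128]);
translate([433, 543, 180]) cube([31, 1422, 128]);
translate([2372, 543, 180]) cube([31, 1422, 128]);
translate([549, 462, 308]) cube([91, 1584, 24]);
translate([675, 462, 308]) cube([91, 1584, 24]);
translate([801, 462, 308]) cube([91, 1584, 24]);
translate([927, 462, 308]) cube([91, 1584, 24]);
translate([1053, 462, 308]) cube([91, 1584, 24]);
translate([1179, 462, 308]) cube([91, 1584, 24]);
translate([1305, 462, 308]) cube([91, 1584, 24]);
translate([1431, 462, 308]) cube([91, 1584, 24]);
translate([1557, 462, 308]) cube([91, 1584, 24]);
translate([1683, 462, 308]) cube([91, 1584, 24]);
translate([1809, 462, 308]) cube([91, 1584, 24]);
translate([1935, 462, 308]) cube([91, 1584, 24]);
translate([2061, 462, 308]) cube([91, 1584, 24]);
translate([2187, 462, 308]) cube([91, 1584, 24]);


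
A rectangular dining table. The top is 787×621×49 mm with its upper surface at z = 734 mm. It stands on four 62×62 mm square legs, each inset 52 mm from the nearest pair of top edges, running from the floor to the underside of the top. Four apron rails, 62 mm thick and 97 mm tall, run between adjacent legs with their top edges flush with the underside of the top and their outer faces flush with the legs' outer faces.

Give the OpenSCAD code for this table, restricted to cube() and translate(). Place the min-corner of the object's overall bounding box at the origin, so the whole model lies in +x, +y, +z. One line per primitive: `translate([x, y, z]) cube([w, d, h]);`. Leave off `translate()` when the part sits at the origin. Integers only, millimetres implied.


translate([0, 0, 685]) cube([787, 621, 49]);
translate([52, 52, 0]) cube([62, 62, 685]);
translate([673, 52, 0]) cube([62, 62, 685]);
translate([52, 507, 0]) cube([62, 62, 685]);
translate([673, 507, 0]) cube([62, 62, 685]);
translate([114, 52, 588]) cube([559, 62, 97]);
translate([114, 507, 588]) cube([559, 62, 97]);
translate([52, 114, 588]) cube([62, 393, 97]);
translate([673, 114, 588]) cube([62, 393, 97]);


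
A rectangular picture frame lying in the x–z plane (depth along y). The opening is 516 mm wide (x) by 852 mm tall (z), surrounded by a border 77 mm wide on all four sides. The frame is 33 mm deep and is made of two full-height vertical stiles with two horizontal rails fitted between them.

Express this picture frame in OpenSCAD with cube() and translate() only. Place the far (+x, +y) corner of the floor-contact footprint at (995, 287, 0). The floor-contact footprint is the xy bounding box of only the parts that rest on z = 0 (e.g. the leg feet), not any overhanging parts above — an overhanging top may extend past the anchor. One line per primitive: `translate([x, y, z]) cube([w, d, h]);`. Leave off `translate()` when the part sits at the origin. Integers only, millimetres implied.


translate([325, 254, 0]) cube([77, 33, 1006]);
translate([918, 254, 0]) cube([77, 33, 1006]);
translate([402, 254, 0]) cube([516, 33, 77]);
translate([402, 254, 929]) cube([516, 33, 77]);


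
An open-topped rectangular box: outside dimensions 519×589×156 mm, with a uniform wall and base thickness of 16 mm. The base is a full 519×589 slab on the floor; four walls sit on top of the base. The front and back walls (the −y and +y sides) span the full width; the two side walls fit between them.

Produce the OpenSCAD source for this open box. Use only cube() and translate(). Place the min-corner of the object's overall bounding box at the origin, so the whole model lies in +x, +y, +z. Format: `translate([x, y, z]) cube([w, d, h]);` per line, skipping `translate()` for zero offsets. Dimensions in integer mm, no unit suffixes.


cube([519, 589, 16]);
translate([0, 0, 16]) cube([519, 16, 140]);
translate([0, 573, 16]) cube([519, 16, 140]);
translate([0, 16, 16]) cube([16, 557, 140]);
translate([503, 16, 16]) cube([16, 557, 140]);


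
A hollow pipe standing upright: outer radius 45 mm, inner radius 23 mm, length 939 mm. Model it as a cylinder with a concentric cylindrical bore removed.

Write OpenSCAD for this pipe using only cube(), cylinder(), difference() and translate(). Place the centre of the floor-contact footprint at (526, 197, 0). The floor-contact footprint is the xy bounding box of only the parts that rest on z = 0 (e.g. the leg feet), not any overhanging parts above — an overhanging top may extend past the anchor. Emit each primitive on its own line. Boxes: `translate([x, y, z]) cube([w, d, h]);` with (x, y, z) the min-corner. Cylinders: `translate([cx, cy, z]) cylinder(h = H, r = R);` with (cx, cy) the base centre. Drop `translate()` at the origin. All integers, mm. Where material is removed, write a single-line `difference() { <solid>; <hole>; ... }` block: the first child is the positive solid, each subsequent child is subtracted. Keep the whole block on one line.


difference() { translate([526, 197, 0]) cylinder(h = 939, r = 45); translate([526, 197, 0]) cylinder(h = 939, r = 23); }


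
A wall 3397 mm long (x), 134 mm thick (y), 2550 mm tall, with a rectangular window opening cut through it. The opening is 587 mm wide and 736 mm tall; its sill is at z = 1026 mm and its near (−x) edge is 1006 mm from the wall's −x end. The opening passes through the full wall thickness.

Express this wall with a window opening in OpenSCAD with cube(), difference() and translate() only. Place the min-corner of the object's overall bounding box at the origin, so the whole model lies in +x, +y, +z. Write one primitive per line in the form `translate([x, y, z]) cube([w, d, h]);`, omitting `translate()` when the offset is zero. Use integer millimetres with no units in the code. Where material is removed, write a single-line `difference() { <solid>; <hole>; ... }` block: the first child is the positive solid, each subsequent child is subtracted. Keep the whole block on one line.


difference() { cube([3397, 134, 2550]); translate([1006, 0, 1026]) cube([587, 134, 736]); }
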